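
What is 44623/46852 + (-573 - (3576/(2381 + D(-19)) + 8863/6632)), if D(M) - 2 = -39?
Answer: -13085183598781/22760420488 ≈ -574.91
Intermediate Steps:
D(M) = -37 (D(M) = 2 - 39 = -37)
44623/46852 + (-573 - (3576/(2381 + D(-19)) + 8863/6632)) = 44623/46852 + (-573 - (3576/(2381 - 37) + 8863/6632)) = 44623*(1/46852) + (-573 - (3576/2344 + 8863*(1/6632))) = 44623/46852 + (-573 - (3576*(1/2344) + 8863/6632)) = 44623/46852 + (-573 - (447/293 + 8863/6632)) = 44623/46852 + (-573 - 1*5561363/1943176) = 44623/46852 + (-573 - 5561363/1943176) = 44623/46852 - 1119001211/1943176 = -13085183598781/22760420488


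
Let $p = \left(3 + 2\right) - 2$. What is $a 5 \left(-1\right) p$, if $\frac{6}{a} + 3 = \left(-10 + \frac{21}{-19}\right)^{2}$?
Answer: $- \frac{16245}{21719} \approx -0.74796$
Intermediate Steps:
$a = \frac{1083}{21719}$ ($a = \frac{6}{-3 + \left(-10 + \frac{21}{-19}\right)^{2}} = \frac{6}{-3 + \left(-10 + 21 \left(- \frac{1}{19}\right)\right)^{2}} = \frac{6}{-3 + \left(-10 - \frac{21}{19}\right)^{2}} = \frac{6}{-3 + \left(- \frac{211}{19}\right)^{2}} = \frac{6}{-3 + \frac{44521}{361}} = \frac{6}{\frac{43438}{361}} = 6 \cdot \frac{361}{43438} = \frac{1083}{21719} \approx 0.049864$)
$p = 3$ ($p = 5 - 2 = 3$)
$a 5 \left(-1\right) p = \frac{1083 \cdot 5 \left(-1\right) 3}{21719} = \frac{1083 \left(\left(-5\right) 3\right)}{21719} = \frac{1083}{21719} \left(-15\right) = - \frac{16245}{21719}$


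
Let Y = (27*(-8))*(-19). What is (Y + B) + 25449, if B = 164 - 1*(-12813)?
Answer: 42530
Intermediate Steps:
B = 12977 (B = 164 + 12813 = 12977)
Y = 4104 (Y = -216*(-19) = 4104)
(Y + B) + 25449 = (4104 + 12977) + 25449 = 17081 + 25449 = 42530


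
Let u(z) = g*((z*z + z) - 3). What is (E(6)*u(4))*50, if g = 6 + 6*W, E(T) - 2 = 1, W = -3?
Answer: -30600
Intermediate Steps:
E(T) = 3 (E(T) = 2 + 1 = 3)
g = -12 (g = 6 + 6*(-3) = 6 - 18 = -12)
u(z) = 36 - 12*z - 12*z² (u(z) = -12*((z*z + z) - 3) = -12*((z² + z) - 3) = -12*((z + z²) - 3) = -12*(-3 + z + z²) = 36 - 12*z - 12*z²)
(E(6)*u(4))*50 = (3*(36 - 12*4 - 12*4²))*50 = (3*(36 - 48 - 12*16))*50 = (3*(36 - 48 - 192))*50 = (3*(-204))*50 = -612*50 = -30600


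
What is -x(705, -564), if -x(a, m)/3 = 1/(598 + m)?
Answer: 3/34 ≈ 0.088235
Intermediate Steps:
x(a, m) = -3/(598 + m)
-x(705, -564) = -(-3)/(598 - 564) = -(-3)/34 = -1*(-3/34) = 3/34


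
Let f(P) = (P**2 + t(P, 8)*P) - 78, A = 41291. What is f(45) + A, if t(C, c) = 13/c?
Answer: 346489/8 ≈ 43311.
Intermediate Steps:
f(P) = -78 + P**2 + 13*P/8 (f(P) = (P**2 + (13/8)*P) - 78 = (P**2 + (13*(1/8))*P) - 78 = (P**2 + 13*P/8) - 78 = -78 + P**2 + 13*P/8)
f(45) + A = (-78 + 45**2 + (13/8)*45) + 41291 = (-78 + 2025 + 585/8) + 41291 = 16161/8 + 41291 = 346489/8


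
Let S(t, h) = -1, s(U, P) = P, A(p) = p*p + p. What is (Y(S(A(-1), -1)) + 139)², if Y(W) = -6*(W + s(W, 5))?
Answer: 13225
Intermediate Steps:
A(p) = p + p² (A(p) = p² + p = p + p²)
Y(W) = -30 - 6*W (Y(W) = -6*(W + 5) = -6*(5 + W) = -30 - 6*W)
(Y(S(A(-1), -1)) + 139)² = ((-30 - 6*(-1)) + 139)² = ((-30 + 6) + 139)² = (-24 + 139)² = 115² = 13225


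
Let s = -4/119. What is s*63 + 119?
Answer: 1987/17 ≈ 116.88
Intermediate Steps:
s = -4/119 (s = -4*1/119 = -4/119 ≈ -0.033613)
s*63 + 119 = -4/119*63 + 119 = -36/17 + 119 = 1987/17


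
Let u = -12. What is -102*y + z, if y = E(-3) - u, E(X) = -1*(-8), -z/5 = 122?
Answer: -2650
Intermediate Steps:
z = -610 (z = -5*122 = -610)
E(X) = 8
y = 20 (y = 8 - 1*(-12) = 8 + 12 = 20)
-102*y + z = -102*20 - 610 = -2040 - 610 = -2650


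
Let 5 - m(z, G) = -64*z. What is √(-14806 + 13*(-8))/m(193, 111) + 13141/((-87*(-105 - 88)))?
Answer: 13141/16791 + I*√14910/12357 ≈ 0.78262 + 0.0098816*I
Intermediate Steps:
m(z, G) = 5 + 64*z (m(z, G) = 5 - (-64)*z = 5 + 64*z)
√(-14806 + 13*(-8))/m(193, 111) + 13141/((-87*(-105 - 88))) = √(-14806 + 13*(-8))/(5 + 64*193) + 13141/((-87*(-105 - 88))) = √(-14806 - 104)/(5 + 12352) + 13141/((-87*(-193))) = √(-14910)/12357 + 13141/16791 = (I*√14910)*(1/12357) + 13141*(1/16791) = I*√14910/12357 + 13141/16791 = 13141/16791 + I*√14910/12357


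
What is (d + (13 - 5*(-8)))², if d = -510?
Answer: 208849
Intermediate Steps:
(d + (13 - 5*(-8)))² = (-510 + (13 - 5*(-8)))² = (-510 + (13 + 40))² = (-510 + 53)² = (-457)² = 208849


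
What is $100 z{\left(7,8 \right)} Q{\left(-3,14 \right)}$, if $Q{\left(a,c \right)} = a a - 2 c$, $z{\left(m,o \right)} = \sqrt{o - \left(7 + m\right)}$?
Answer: $- 1900 i \sqrt{6} \approx - 4654.0 i$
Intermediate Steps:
$z{\left(m,o \right)} = \sqrt{-7 + o - m}$
$Q{\left(a,c \right)} = a^{2} - 2 c$
$100 z{\left(7,8 \right)} Q{\left(-3,14 \right)} = 100 \sqrt{-7 + 8 - 7} \left(\left(-3\right)^{2} - 28\right) = 100 \sqrt{-7 + 8 - 7} \left(9 - 28\right) = 100 \sqrt{-6} \left(-19\right) = 100 i \sqrt{6} \left(-19\right) = - 1900 i \sqrt{6}$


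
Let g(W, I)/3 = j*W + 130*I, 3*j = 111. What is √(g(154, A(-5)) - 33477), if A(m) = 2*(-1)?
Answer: 3*I*√1907 ≈ 131.01*I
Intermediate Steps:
j = 37 (j = (⅓)*111 = 37)
A(m) = -2
g(W, I) = 111*W + 390*I (g(W, I) = 3*(37*W + 130*I) = 111*W + 390*I)
√(g(154, A(-5)) - 33477) = √((111*154 + 390*(-2)) - 33477) = √((17094 - 780) - 33477) = √(16314 - 33477) = √(-17163) = 3*I*√1907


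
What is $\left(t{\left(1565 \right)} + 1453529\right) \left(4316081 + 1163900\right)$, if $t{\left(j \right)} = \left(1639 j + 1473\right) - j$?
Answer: $22021150209032$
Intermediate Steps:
$t{\left(j \right)} = 1473 + 1638 j$ ($t{\left(j \right)} = \left(1473 + 1639 j\right) - j = 1473 + 1638 j$)
$\left(t{\left(1565 \right)} + 1453529\right) \left(4316081 + 1163900\right) = \left(\left(1473 + 1638 \cdot 1565\right) + 1453529\right) \left(4316081 + 1163900\right) = \left(\left(1473 + 2563470\right) + 1453529\right) 5479981 = \left(2564943 + 1453529\right) 5479981 = 4018472 \cdot 5479981 = 22021150209032$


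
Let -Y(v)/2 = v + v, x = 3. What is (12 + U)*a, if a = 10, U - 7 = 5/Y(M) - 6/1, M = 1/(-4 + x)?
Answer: 285/2 ≈ 142.50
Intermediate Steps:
M = -1 (M = 1/(-4 + 3) = 1/(-1) = -1)
Y(v) = -4*v (Y(v) = -2*(v + v) = -4*v)
U = 9/4 (U = 7 + (5/((-4*(-1))) - 6/1) = 7 + (5/4 - 6*1) = 7 + (5*(¼) - 6) = 7 + (5/4 - 6) = 7 - 19/4 = 9/4 ≈ 2.2500)
(12 + U)*a = (12 + 9/4)*10 = (57/4)*10 = 285/2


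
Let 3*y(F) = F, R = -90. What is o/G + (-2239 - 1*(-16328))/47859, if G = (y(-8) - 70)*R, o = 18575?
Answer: 21802733/6955508 ≈ 3.1346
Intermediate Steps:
y(F) = F/3
G = 6540 (G = ((⅓)*(-8) - 70)*(-90) = (-8/3 - 70)*(-90) = -218/3*(-90) = 6540)
o/G + (-2239 - 1*(-16328))/47859 = 18575/6540 + (-2239 - 1*(-16328))/47859 = 18575*(1/6540) + (-2239 + 16328)*(1/47859) = 3715/1308 + 14089*(1/47859) = 3715/1308 + 14089/47859 = 21802733/6955508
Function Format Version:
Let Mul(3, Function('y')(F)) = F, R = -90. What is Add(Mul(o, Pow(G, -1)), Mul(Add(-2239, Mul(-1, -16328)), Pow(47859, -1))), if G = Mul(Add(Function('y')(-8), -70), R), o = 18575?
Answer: Rational(21802733, 6955508) ≈ 3.1346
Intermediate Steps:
Function('y')(F) = Mul(Rational(1, 3), F)
G = 6540 (G = Mul(Add(Mul(Rational(1, 3), -8), -70), -90) = Mul(Add(Rational(-8, 3), -70), -90) = Mul(Rational(-218, 3), -90) = 6540)
Add(Mul(o, Pow(G, -1)), Mul(Add(-2239, Mul(-1, -16328)), Pow(47859, -1))) = Add(Mul(18575, Pow(6540, -1)), Mul(Add(-2239, Mul(-1, -16328)), Pow(47859, -1))) = Add(Mul(18575, Rational(1, 6540)), Mul(Add(-2239, 16328), Rational(1, 47859))) = Add(Rational(3715, 1308), Mul(14089, Rational(1, 47859))) = Add(Rational(3715, 1308), Rational(14089, 47859)) = Rational(21802733, 6955508)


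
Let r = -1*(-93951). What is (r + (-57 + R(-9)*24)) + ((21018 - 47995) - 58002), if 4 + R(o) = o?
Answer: 8603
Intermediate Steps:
R(o) = -4 + o
r = 93951
(r + (-57 + R(-9)*24)) + ((21018 - 47995) - 58002) = (93951 + (-57 + (-4 - 9)*24)) + ((21018 - 47995) - 58002) = (93951 + (-57 - 13*24)) + (-26977 - 58002) = (93951 + (-57 - 312)) - 84979 = (93951 - 369) - 84979 = 93582 - 84979 = 8603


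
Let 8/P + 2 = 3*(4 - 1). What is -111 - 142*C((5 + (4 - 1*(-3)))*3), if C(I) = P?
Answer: -1913/7 ≈ -273.29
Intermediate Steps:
P = 8/7 (P = 8/(-2 + 3*(4 - 1)) = 8/(-2 + 3*3) = 8/(-2 + 9) = 8/7 ≈ 1.1429)
C(I) = 8/7
-111 - 142*C((5 + (4 - 1*(-3)))*3) = -111 - 142*8/7 = -111 - 1136/7 = -1913/7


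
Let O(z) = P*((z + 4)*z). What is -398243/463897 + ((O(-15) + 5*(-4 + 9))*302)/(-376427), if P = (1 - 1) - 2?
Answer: -107179865091/174623356019 ≈ -0.61378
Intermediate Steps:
P = -2 (P = 0 - 2 = -2)
O(z) = -2*z*(4 + z) (O(z) = -2*(z + 4)*z = -2*(4 + z)*z = -2*z*(4 + z))
-398243/463897 + ((O(-15) + 5*(-4 + 9))*302)/(-376427) = -398243/463897 + ((-2*(-15)*(4 - 15) + 5*(-4 + 9))*302)/(-376427) = -398243*1/463897 + ((-2*(-15)*(-11) + 5*5)*302)*(-1/376427) = -398243/463897 + ((-330 + 25)*302)*(-1/376427) = -398243/463897 - 305*302*(-1/376427) = -398243/463897 - 92110*(-1/376427) = -398243/463897 + 92110/376427 = -107179865091/174623356019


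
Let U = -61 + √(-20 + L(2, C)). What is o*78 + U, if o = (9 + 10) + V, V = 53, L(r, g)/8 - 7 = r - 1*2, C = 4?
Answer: 5561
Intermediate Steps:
L(r, g) = 40 + 8*r (L(r, g) = 56 + 8*(r - 1*2) = 56 + 8*(r - 2) = 56 + 8*(-2 + r) = 56 + (-16 + 8*r) = 40 + 8*r)
o = 72 (o = (9 + 10) + 53 = 19 + 53 = 72)
U = -55 (U = -61 + √(-20 + (40 + 8*2)) = -61 + √(-20 + (40 + 16)) = -61 + √(-20 + 56) = -61 + √36 = -61 + 6 = -55)
o*78 + U = 72*78 - 55 = 5616 - 55 = 5561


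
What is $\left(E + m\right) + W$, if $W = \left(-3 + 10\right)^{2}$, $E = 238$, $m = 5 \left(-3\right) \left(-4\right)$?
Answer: $347$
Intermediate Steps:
$m = 60$ ($m = \left(-15\right) \left(-4\right) = 60$)
$W = 49$ ($W = 7^{2} = 49$)
$\left(E + m\right) + W = \left(238 + 60\right) + 49 = 298 + 49 = 347$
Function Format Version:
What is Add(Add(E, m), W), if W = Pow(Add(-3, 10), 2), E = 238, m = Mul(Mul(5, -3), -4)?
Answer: 347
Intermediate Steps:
m = 60 (m = Mul(-15, -4) = 60)
W = 49 (W = Pow(7, 2) = 49)
Add(Add(E, m), W) = Add(Add(238, 60), 49) = Add(298, 49) = 347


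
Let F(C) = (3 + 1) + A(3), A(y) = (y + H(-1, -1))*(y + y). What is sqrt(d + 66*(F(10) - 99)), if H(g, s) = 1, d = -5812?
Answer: I*sqrt(10498) ≈ 102.46*I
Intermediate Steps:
A(y) = 2*y*(1 + y) (A(y) = (y + 1)*(y + y) = (1 + y)*(2*y) = 2*y*(1 + y))
F(C) = 28 (F(C) = (3 + 1) + 2*3*(1 + 3) = 4 + 2*3*4 = 4 + 24 = 28)
sqrt(d + 66*(F(10) - 99)) = sqrt(-5812 + 66*(28 - 99)) = sqrt(-5812 + 66*(-71)) = sqrt(-5812 - 4686) = sqrt(-10498) = I*sqrt(10498)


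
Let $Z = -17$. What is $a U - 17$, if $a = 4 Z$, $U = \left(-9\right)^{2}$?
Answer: $-5525$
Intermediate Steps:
$U = 81$
$a = -68$ ($a = 4 \left(-17\right) = -68$)
$a U - 17 = \left(-68\right) 81 - 17 = -5508 - 17 = -5525$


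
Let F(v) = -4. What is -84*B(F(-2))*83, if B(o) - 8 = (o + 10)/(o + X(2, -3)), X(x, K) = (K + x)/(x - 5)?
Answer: -488040/11 ≈ -44367.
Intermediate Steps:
X(x, K) = (K + x)/(-5 + x)
B(o) = 8 + (10 + o)/(⅓ + o) (B(o) = 8 + (o + 10)/(o + (-3 + 2)/(-5 + 2)) = 8 + (10 + o)/(o - 1/(-3)) = 8 + (10 + o)/(o - ⅓*(-1)) = 8 + (10 + o)/(o + ⅓) = 8 + (10 + o)/(⅓ + o))
-84*B(F(-2))*83 = -84*(38 + 27*(-4))/(1 + 3*(-4))*83 = -84*(38 - 108)/(1 - 12)*83 = -84*(-70)/(-11)*83 = -(-84)*(-70)/11*83 = -84*70/11*83 = -5880/11*83 = -488040/11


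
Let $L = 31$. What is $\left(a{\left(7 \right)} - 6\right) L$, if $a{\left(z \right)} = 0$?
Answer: $-186$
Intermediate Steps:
$\left(a{\left(7 \right)} - 6\right) L = \left(0 - 6\right) 31 = \left(-6\right) 31 = -186$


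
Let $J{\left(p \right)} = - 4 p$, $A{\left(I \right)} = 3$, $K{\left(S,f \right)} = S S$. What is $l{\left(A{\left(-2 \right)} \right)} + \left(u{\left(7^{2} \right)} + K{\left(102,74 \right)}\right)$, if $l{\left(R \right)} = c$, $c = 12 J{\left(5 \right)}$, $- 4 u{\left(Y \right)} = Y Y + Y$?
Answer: $\frac{19103}{2} \approx 9551.5$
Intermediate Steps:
$K{\left(S,f \right)} = S^{2}$
$u{\left(Y \right)} = - \frac{Y}{4} - \frac{Y^{2}}{4}$ ($u{\left(Y \right)} = - \frac{Y Y + Y}{4} = - \frac{Y^{2} + Y}{4} = - \frac{Y + Y^{2}}{4} = - \frac{Y}{4} - \frac{Y^{2}}{4}$)
$c = -240$ ($c = 12 \left(\left(-4\right) 5\right) = 12 \left(-20\right) = -240$)
$l{\left(R \right)} = -240$
$l{\left(A{\left(-2 \right)} \right)} + \left(u{\left(7^{2} \right)} + K{\left(102,74 \right)}\right) = -240 + \left(- \frac{7^{2} \left(1 + 7^{2}\right)}{4} + 102^{2}\right) = -240 + \left(\left(- \frac{1}{4}\right) 49 \left(1 + 49\right) + 10404\right) = -240 + \left(\left(- \frac{1}{4}\right) 49 \cdot 50 + 10404\right) = -240 + \left(- \frac{1225}{2} + 10404\right) = -240 + \frac{19583}{2} = \frac{19103}{2}$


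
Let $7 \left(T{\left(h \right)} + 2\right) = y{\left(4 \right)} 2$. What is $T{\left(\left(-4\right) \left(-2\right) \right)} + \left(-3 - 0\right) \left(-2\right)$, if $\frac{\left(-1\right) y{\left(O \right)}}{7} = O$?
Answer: $-4$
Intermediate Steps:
$y{\left(O \right)} = - 7 O$
$T{\left(h \right)} = -10$ ($T{\left(h \right)} = -2 + \frac{\left(-7\right) 4 \cdot 2}{7} = -2 + \frac{\left(-28\right) 2}{7} = -2 + \frac{1}{7} \left(-56\right) = -2 - 8 = -10$)
$T{\left(\left(-4\right) \left(-2\right) \right)} + \left(-3 - 0\right) \left(-2\right) = -10 + \left(-3 - 0\right) \left(-2\right) = -10 + \left(-3 + 0\right) \left(-2\right) = -10 - -6 = -10 + 6 = -4$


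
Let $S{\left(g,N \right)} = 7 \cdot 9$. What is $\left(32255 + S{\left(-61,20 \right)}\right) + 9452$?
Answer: $41770$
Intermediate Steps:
$S{\left(g,N \right)} = 63$
$\left(32255 + S{\left(-61,20 \right)}\right) + 9452 = \left(32255 + 63\right) + 9452 = 32318 + 9452 = 41770$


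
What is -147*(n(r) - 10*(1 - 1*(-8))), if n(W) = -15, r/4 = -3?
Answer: 15435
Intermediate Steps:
r = -12 (r = 4*(-3) = -12)
-147*(n(r) - 10*(1 - 1*(-8))) = -147*(-15 - 10*(1 - 1*(-8))) = -147*(-15 - 10*(1 + 8)) = -147*(-15 - 10*9) = -147*(-15 - 90) = -147*(-105) = 15435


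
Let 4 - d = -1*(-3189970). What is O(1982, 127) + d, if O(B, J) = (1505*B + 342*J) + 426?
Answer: -163196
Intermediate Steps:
O(B, J) = 426 + 342*J + 1505*B (O(B, J) = (342*J + 1505*B) + 426 = 426 + 342*J + 1505*B)
d = -3189966 (d = 4 - (-1)*(-3189970) = 4 - 1*3189970 = 4 - 3189970 = -3189966)
O(1982, 127) + d = (426 + 342*127 + 1505*1982) - 3189966 = (426 + 43434 + 2982910) - 3189966 = 3026770 - 3189966 = -163196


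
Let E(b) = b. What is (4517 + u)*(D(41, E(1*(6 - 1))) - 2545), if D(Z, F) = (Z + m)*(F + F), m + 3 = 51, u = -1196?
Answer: -5496255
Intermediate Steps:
m = 48 (m = -3 + 51 = 48)
D(Z, F) = 2*F*(48 + Z) (D(Z, F) = (Z + 48)*(F + F) = (48 + Z)*(2*F) = 2*F*(48 + Z))
(4517 + u)*(D(41, E(1*(6 - 1))) - 2545) = (4517 - 1196)*(2*(1*(6 - 1))*(48 + 41) - 2545) = 3321*(2*(1*5)*89 - 2545) = 3321*(2*5*89 - 2545) = 3321*(890 - 2545) = 3321*(-1655) = -5496255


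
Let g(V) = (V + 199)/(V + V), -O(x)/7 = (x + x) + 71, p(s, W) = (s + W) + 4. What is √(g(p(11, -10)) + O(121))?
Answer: I*√54265/5 ≈ 46.59*I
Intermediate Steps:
p(s, W) = 4 + W + s (p(s, W) = (W + s) + 4 = 4 + W + s)
O(x) = -497 - 14*x (O(x) = -7*((x + x) + 71) = -7*(2*x + 71) = -7*(71 + 2*x) = -497 - 14*x)
g(V) = (199 + V)/(2*V) (g(V) = (199 + V)/((2*V)) = (199 + V)*(1/(2*V)) = (199 + V)/(2*V))
√(g(p(11, -10)) + O(121)) = √((199 + (4 - 10 + 11))/(2*(4 - 10 + 11)) + (-497 - 14*121)) = √((½)*(199 + 5)/5 + (-497 - 1694)) = √((½)*(⅕)*204 - 2191) = √(102/5 - 2191) = √(-10853/5) = I*√54265/5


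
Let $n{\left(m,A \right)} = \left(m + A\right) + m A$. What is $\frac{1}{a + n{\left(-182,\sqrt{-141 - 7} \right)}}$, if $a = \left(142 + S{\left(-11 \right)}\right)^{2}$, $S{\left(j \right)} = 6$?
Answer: $\frac{i}{2 \left(181 \sqrt{37} + 10861 i\right)} \approx 4.5568 \cdot 10^{-5} + 4.6192 \cdot 10^{-6} i$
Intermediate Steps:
$a = 21904$ ($a = \left(142 + 6\right)^{2} = 148^{2} = 21904$)
$n{\left(m,A \right)} = A + m + A m$ ($n{\left(m,A \right)} = \left(A + m\right) + A m = A + m + A m$)
$\frac{1}{a + n{\left(-182,\sqrt{-141 - 7} \right)}} = \frac{1}{21904 + \left(\sqrt{-141 - 7} - 182 + \sqrt{-141 - 7} \left(-182\right)\right)} = \frac{1}{21904 + \left(\sqrt{-148} - 182 + \sqrt{-148} \left(-182\right)\right)} = \frac{1}{21904 + \left(2 i \sqrt{37} - 182 + 2 i \sqrt{37} \left(-182\right)\right)} = \frac{1}{21904 - \left(182 + 362 i \sqrt{37}\right)} = \frac{1}{21722 - 362 i \sqrt{37}}$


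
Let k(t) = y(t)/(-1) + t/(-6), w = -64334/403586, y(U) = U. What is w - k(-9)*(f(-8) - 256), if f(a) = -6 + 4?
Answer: 546625070/201793 ≈ 2708.8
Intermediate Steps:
f(a) = -2
w = -32167/201793 (w = -64334*1/403586 = -32167/201793 ≈ -0.15941)
k(t) = -7*t/6 (k(t) = t/(-1) + t/(-6) = t*(-1) + t*(-⅙) = -t - t/6 = -7*t/6)
w - k(-9)*(f(-8) - 256) = -32167/201793 - (-7/6*(-9))*(-2 - 256) = -32167/201793 - 21*(-258)/2 = -32167/201793 - 1*(-2709) = -32167/201793 + 2709 = 546625070/201793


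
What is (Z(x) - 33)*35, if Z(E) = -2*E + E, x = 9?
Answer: -1470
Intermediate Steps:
Z(E) = -E
(Z(x) - 33)*35 = (-1*9 - 33)*35 = (-9 - 33)*35 = -42*35 = -1470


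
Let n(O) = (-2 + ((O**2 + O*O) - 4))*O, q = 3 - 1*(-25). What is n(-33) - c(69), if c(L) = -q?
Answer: -71648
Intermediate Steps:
q = 28 (q = 3 + 25 = 28)
c(L) = -28 (c(L) = -1*28 = -28)
n(O) = O*(-6 + 2*O**2) (n(O) = (-2 + ((O**2 + O**2) - 4))*O = (-2 + (2*O**2 - 4))*O = (-2 + (-4 + 2*O**2))*O = (-6 + 2*O**2)*O = O*(-6 + 2*O**2))
n(-33) - c(69) = 2*(-33)*(-3 + (-33)**2) - 1*(-28) = 2*(-33)*(-3 + 1089) + 28 = 2*(-33)*1086 + 28 = -71676 + 28 = -71648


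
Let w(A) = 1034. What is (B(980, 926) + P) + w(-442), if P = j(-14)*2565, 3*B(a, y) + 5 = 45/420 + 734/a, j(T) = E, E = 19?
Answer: 146316799/2940 ≈ 49768.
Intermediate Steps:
j(T) = 19
B(a, y) = -137/84 + 734/(3*a) (B(a, y) = -5/3 + (45/420 + 734/a)/3 = -5/3 + (45*(1/420) + 734/a)/3 = -5/3 + (3/28 + 734/a)/3 = -5/3 + (1/28 + 734/(3*a)) = -137/84 + 734/(3*a))
P = 48735 (P = 19*2565 = 48735)
(B(980, 926) + P) + w(-442) = ((1/84)*(20552 - 137*980)/980 + 48735) + 1034 = ((1/84)*(1/980)*(20552 - 134260) + 48735) + 1034 = ((1/84)*(1/980)*(-113708) + 48735) + 1034 = (-4061/2940 + 48735) + 1034 = 143276839/2940 + 1034 = 146316799/2940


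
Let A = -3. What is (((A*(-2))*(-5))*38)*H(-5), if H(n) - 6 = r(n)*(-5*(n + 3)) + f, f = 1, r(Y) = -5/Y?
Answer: -19380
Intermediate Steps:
H(n) = 7 - 5*(-15 - 5*n)/n (H(n) = 6 + ((-5/n)*(-5*(n + 3)) + 1) = 6 + ((-5/n)*(-5*(3 + n)) + 1) = 6 + ((-5/n)*(-15 - 5*n) + 1) = 6 + (-5*(-15 - 5*n)/n + 1) = 6 + (1 - 5*(-15 - 5*n)/n) = 7 - 5*(-15 - 5*n)/n)
(((A*(-2))*(-5))*38)*H(-5) = ((-3*(-2)*(-5))*38)*(32 + 75/(-5)) = ((6*(-5))*38)*(32 + 75*(-⅕)) = (-30*38)*(32 - 15) = -1140*17 = -19380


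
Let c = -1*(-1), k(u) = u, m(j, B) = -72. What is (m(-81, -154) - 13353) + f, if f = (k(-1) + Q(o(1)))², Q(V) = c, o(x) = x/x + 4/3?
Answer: -13425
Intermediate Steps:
o(x) = 7/3 (o(x) = 1 + 4*(⅓) = 1 + 4/3 = 7/3)
c = 1
Q(V) = 1
f = 0 (f = (-1 + 1)² = 0² = 0)
(m(-81, -154) - 13353) + f = (-72 - 13353) + 0 = -13425 + 0 = -13425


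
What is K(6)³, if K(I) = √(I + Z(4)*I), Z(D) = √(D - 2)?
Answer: 6*√6*(1 + √2)^(3/2) ≈ 55.130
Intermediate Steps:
Z(D) = √(-2 + D)
K(I) = √(I + I*√2) (K(I) = √(I + √(-2 + 4)*I) = √(I + √2*I) = √(I + I*√2))
K(6)³ = (√6*√(1 + √2))³ = 6*√6*(1 + √2)^(3/2)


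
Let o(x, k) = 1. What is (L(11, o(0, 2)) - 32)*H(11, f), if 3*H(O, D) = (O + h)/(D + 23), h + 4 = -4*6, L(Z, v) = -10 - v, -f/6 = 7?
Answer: -731/57 ≈ -12.825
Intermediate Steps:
f = -42 (f = -6*7 = -42)
h = -28 (h = -4 - 4*6 = -4 - 24 = -28)
H(O, D) = (-28 + O)/(3*(23 + D)) (H(O, D) = ((O - 28)/(D + 23))/3 = ((-28 + O)/(23 + D))/3 = (-28 + O)/(3*(23 + D)))
(L(11, o(0, 2)) - 32)*H(11, f) = ((-10 - 1*1) - 32)*((-28 + 11)/(3*(23 - 42))) = ((-10 - 1) - 32)*((1/3)*(-17)/(-19)) = (-11 - 32)*((1/3)*(-1/19)*(-17)) = -43*17/57 = -731/57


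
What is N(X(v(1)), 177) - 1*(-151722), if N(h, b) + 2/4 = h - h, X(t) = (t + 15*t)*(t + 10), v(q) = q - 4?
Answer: 303443/2 ≈ 1.5172e+5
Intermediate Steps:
v(q) = -4 + q
X(t) = 16*t*(10 + t) (X(t) = (16*t)*(10 + t) = 16*t*(10 + t))
N(h, b) = -½ (N(h, b) = -½ + (h - h) = -½ + 0 = -½)
N(X(v(1)), 177) - 1*(-151722) = -½ - 1*(-151722) = -½ + 151722 = 303443/2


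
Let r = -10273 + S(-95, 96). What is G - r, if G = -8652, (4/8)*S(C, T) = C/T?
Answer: 77903/48 ≈ 1623.0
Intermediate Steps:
S(C, T) = 2*C/T (S(C, T) = 2*(C/T) = 2*C/T)
r = -493199/48 (r = -10273 + 2*(-95)/96 = -10273 + 2*(-95)*(1/96) = -10273 - 95/48 = -493199/48 ≈ -10275.)
G - r = -8652 - 1*(-493199/48) = -8652 + 493199/48 = 77903/48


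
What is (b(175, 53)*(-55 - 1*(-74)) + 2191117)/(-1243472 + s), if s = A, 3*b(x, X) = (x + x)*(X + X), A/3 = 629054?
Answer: 7278251/1931070 ≈ 3.7690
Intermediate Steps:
A = 1887162 (A = 3*629054 = 1887162)
b(x, X) = 4*X*x/3 (b(x, X) = ((x + x)*(X + X))/3 = ((2*x)*(2*X))/3 = (4*X*x)/3 = 4*X*x/3)
s = 1887162
(b(175, 53)*(-55 - 1*(-74)) + 2191117)/(-1243472 + s) = (((4/3)*53*175)*(-55 - 1*(-74)) + 2191117)/(-1243472 + 1887162) = (37100*(-55 + 74)/3 + 2191117)/643690 = ((37100/3)*19 + 2191117)*(1/643690) = (704900/3 + 2191117)*(1/643690) = (7278251/3)*(1/643690) = 7278251/1931070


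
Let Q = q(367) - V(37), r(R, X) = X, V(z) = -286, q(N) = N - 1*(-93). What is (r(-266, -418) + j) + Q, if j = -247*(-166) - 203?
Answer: 41127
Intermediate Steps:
q(N) = 93 + N (q(N) = N + 93 = 93 + N)
j = 40799 (j = 41002 - 203 = 40799)
Q = 746 (Q = (93 + 367) - 1*(-286) = 460 + 286 = 746)
(r(-266, -418) + j) + Q = (-418 + 40799) + 746 = 40381 + 746 = 41127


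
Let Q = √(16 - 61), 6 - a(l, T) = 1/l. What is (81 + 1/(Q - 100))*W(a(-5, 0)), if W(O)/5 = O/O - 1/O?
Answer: 21152170/62279 - 78*I*√5/62279 ≈ 339.64 - 0.0028005*I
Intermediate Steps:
a(l, T) = 6 - 1/l
Q = 3*I*√5 (Q = √(-45) = 3*I*√5 ≈ 6.7082*I)
W(O) = 5 - 5/O (W(O) = 5*(O/O - 1/O) = 5*(1 - 1/O) = 5 - 5/O)
(81 + 1/(Q - 100))*W(a(-5, 0)) = (81 + 1/(3*I*√5 - 100))*(5 - 5/(6 - 1/(-5))) = (81 + 1/(-100 + 3*I*√5))*(5 - 5/(6 - 1*(-⅕))) = (81 + 1/(-100 + 3*I*√5))*(5 - 5/(6 + ⅕)) = (81 + 1/(-100 + 3*I*√5))*(5 - 5/31/5) = (81 + 1/(-100 + 3*I*√5))*(5 - 5*5/31) = (81 + 1/(-100 + 3*I*√5))*(5 - 25/31) = (81 + 1/(-100 + 3*I*√5))*(130/31) = 10530/31 + 130/(31*(-100 + 3*I*√5))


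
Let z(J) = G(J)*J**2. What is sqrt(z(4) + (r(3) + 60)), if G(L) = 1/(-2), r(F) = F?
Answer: sqrt(55) ≈ 7.4162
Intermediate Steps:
G(L) = -1/2
z(J) = -J**2/2
sqrt(z(4) + (r(3) + 60)) = sqrt(-1/2*4**2 + (3 + 60)) = sqrt(-1/2*16 + 63) = sqrt(-8 + 63) = sqrt(55)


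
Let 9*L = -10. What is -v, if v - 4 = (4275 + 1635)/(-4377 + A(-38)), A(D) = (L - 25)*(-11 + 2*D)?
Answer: -3767/3158 ≈ -1.1928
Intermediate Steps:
L = -10/9 (L = (1/9)*(-10) = -10/9 ≈ -1.1111)
A(D) = 2585/9 - 470*D/9 (A(D) = (-10/9 - 25)*(-11 + 2*D) = -235*(-11 + 2*D)/9 = 2585/9 - 470*D/9)
v = 3767/3158 (v = 4 + (4275 + 1635)/(-4377 + (2585/9 - 470/9*(-38))) = 4 + 5910/(-4377 + (2585/9 + 17860/9)) = 4 + 5910/(-4377 + 6815/3) = 4 + 5910/(-6316/3) = 4 + 5910*(-3/6316) = 4 - 8865/3158 = 3767/3158 ≈ 1.1928)
-v = -1*3767/3158 = -3767/3158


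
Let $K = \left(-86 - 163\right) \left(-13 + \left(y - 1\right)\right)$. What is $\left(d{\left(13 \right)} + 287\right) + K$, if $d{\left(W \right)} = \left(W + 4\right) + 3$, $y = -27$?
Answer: $10516$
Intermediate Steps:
$K = 10209$ ($K = \left(-86 - 163\right) \left(-13 - 28\right) = - 249 \left(-13 - 28\right) = \left(-249\right) \left(-41\right) = 10209$)
$d{\left(W \right)} = 7 + W$ ($d{\left(W \right)} = \left(4 + W\right) + 3 = 7 + W$)
$\left(d{\left(13 \right)} + 287\right) + K = \left(\left(7 + 13\right) + 287\right) + 10209 = \left(20 + 287\right) + 10209 = 307 + 10209 = 10516$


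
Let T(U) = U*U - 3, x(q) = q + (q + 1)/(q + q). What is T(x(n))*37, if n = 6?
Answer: 214933/144 ≈ 1492.6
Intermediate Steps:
x(q) = q + (1 + q)/(2*q) (x(q) = q + (1 + q)/((2*q)) = q + (1 + q)*(1/(2*q)) = q + (1 + q)/(2*q))
T(U) = -3 + U² (T(U) = U² - 3 = -3 + U²)
T(x(n))*37 = (-3 + (½ + 6 + (½)/6)²)*37 = (-3 + (½ + 6 + (½)*(⅙))²)*37 = (-3 + (½ + 6 + 1/12)²)*37 = (-3 + (79/12)²)*37 = (-3 + 6241/144)*37 = (5809/144)*37 = 214933/144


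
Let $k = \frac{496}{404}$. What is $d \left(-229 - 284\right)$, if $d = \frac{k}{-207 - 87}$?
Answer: $\frac{10602}{4949} \approx 2.1423$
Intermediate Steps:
$k = \frac{124}{101}$ ($k = 496 \cdot \frac{1}{404} = \frac{124}{101} \approx 1.2277$)
$d = - \frac{62}{14847}$ ($d = \frac{124}{101 \left(-207 - 87\right)} = \frac{124}{101 \left(-294\right)} = \frac{124}{101} \left(- \frac{1}{294}\right) = - \frac{62}{14847} \approx -0.0041759$)
$d \left(-229 - 284\right) = - \frac{62 \left(-229 - 284\right)}{14847} = \left(- \frac{62}{14847}\right) \left(-513\right) = \frac{10602}{4949}$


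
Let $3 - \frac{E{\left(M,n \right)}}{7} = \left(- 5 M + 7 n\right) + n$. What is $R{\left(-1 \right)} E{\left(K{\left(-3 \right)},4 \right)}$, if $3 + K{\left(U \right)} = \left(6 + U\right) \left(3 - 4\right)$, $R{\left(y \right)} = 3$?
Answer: $-1239$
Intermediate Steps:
$K{\left(U \right)} = -9 - U$ ($K{\left(U \right)} = -3 + \left(6 + U\right) \left(3 - 4\right) = -3 + \left(6 + U\right) \left(-1\right) = -3 - \left(6 + U\right) = -9 - U$)
$E{\left(M,n \right)} = 21 - 56 n + 35 M$ ($E{\left(M,n \right)} = 21 - 7 \left(\left(- 5 M + 7 n\right) + n\right) = 21 - 7 \left(- 5 M + 8 n\right) = 21 + \left(- 56 n + 35 M\right) = 21 - 56 n + 35 M$)
$R{\left(-1 \right)} E{\left(K{\left(-3 \right)},4 \right)} = 3 \left(21 - 224 + 35 \left(-9 - -3\right)\right) = 3 \left(21 - 224 + 35 \left(-9 + 3\right)\right) = 3 \left(21 - 224 + 35 \left(-6\right)\right) = 3 \left(21 - 224 - 210\right) = 3 \left(-413\right) = -1239$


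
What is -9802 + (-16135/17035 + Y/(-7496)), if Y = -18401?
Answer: -250293520729/25538872 ≈ -9800.5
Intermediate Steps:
-9802 + (-16135/17035 + Y/(-7496)) = -9802 + (-16135/17035 - 18401/(-7496)) = -9802 + (-16135*1/17035 - 18401*(-1/7496)) = -9802 + (-3227/3407 + 18401/7496) = -9802 + 38502615/25538872 = -250293520729/25538872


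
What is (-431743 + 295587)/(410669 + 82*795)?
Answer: -136156/475859 ≈ -0.28613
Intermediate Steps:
(-431743 + 295587)/(410669 + 82*795) = -136156/(410669 + 65190) = -136156/475859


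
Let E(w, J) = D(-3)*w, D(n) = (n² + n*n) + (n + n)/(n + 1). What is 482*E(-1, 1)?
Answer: -10122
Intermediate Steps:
D(n) = 2*n² + 2*n/(1 + n) (D(n) = (n² + n²) + (2*n)/(1 + n) = 2*n² + 2*n/(1 + n))
E(w, J) = 21*w (E(w, J) = (2*(-3)*(1 - 3 + (-3)²)/(1 - 3))*w = (2*(-3)*(1 - 3 + 9)/(-2))*w = (2*(-3)*(-½)*7)*w = 21*w)
482*E(-1, 1) = 482*(21*(-1)) = 482*(-21) = -10122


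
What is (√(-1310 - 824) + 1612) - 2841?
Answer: -1229 + I*√2134 ≈ -1229.0 + 46.195*I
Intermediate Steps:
(√(-1310 - 824) + 1612) - 2841 = (√(-2134) + 1612) - 2841 = (I*√2134 + 1612) - 2841 = (1612 + I*√2134) - 2841 = -1229 + I*√2134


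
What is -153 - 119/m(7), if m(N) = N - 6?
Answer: -272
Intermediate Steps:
m(N) = -6 + N
-153 - 119/m(7) = -153 - 119/(-6 + 7) = -153 - 119/1 = -153 - 119*1 = -153 - 119 = -272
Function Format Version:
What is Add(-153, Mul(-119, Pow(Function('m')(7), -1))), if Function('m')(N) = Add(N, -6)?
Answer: -272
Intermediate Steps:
Function('m')(N) = Add(-6, N)
Add(-153, Mul(-119, Pow(Function('m')(7), -1))) = Add(-153, Mul(-119, Pow(Add(-6, 7), -1))) = Add(-153, Mul(-119, Pow(1, -1))) = Add(-153, Mul(-119, 1)) = Add(-153, -119) = -272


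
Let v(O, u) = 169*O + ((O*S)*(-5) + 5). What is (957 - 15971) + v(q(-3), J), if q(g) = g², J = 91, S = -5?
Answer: -13263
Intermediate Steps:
v(O, u) = 5 + 194*O (v(O, u) = 169*O + ((O*(-5))*(-5) + 5) = 169*O + (-5*O*(-5) + 5) = 169*O + (25*O + 5) = 169*O + (5 + 25*O) = 5 + 194*O)
(957 - 15971) + v(q(-3), J) = (957 - 15971) + (5 + 194*(-3)²) = -15014 + (5 + 194*9) = -15014 + (5 + 1746) = -15014 + 1751 = -13263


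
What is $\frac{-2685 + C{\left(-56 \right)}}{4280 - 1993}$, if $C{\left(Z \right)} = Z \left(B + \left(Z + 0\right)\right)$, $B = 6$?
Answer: $\frac{115}{2287} \approx 0.050284$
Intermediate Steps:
$C{\left(Z \right)} = Z \left(6 + Z\right)$ ($C{\left(Z \right)} = Z \left(6 + \left(Z + 0\right)\right) = Z \left(6 + Z\right)$)
$\frac{-2685 + C{\left(-56 \right)}}{4280 - 1993} = \frac{-2685 - 56 \left(6 - 56\right)}{4280 - 1993} = \frac{-2685 - -2800}{2287} = \left(-2685 + 2800\right) \frac{1}{2287} = 115 \cdot \frac{1}{2287} = \frac{115}{2287}$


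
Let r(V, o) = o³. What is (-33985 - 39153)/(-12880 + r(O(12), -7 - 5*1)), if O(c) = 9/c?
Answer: 36569/7304 ≈ 5.0067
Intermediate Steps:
(-33985 - 39153)/(-12880 + r(O(12), -7 - 5*1)) = (-33985 - 39153)/(-12880 + (-7 - 5*1)³) = -73138/(-12880 + (-7 - 5)³) = -73138/(-12880 + (-12)³) = -73138/(-12880 - 1728) = -73138/(-14608) = -73138*(-1/14608) = 36569/7304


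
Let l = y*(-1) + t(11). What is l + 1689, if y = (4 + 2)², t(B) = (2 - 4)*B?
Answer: 1631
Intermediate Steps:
t(B) = -2*B
y = 36 (y = 6² = 36)
l = -58 (l = 36*(-1) - 2*11 = -36 - 22 = -58)
l + 1689 = -58 + 1689 = 1631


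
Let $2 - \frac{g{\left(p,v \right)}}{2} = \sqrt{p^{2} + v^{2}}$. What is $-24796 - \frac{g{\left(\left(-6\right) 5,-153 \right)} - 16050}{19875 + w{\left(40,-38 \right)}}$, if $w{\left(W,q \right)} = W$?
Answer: $- \frac{493796294}{19915} + \frac{6 \sqrt{2701}}{19915} \approx -24795.0$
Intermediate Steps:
$g{\left(p,v \right)} = 4 - 2 \sqrt{p^{2} + v^{2}}$
$-24796 - \frac{g{\left(\left(-6\right) 5,-153 \right)} - 16050}{19875 + w{\left(40,-38 \right)}} = -24796 - \frac{\left(4 - 2 \sqrt{\left(\left(-6\right) 5\right)^{2} + \left(-153\right)^{2}}\right) - 16050}{19875 + 40} = -24796 - \frac{\left(4 - 2 \sqrt{\left(-30\right)^{2} + 23409}\right) - 16050}{19915} = -24796 - \left(\left(4 - 2 \sqrt{900 + 23409}\right) - 16050\right) \frac{1}{19915} = -24796 - \left(\left(4 - 2 \sqrt{24309}\right) - 16050\right) \frac{1}{19915} = -24796 - \left(\left(4 - 2 \cdot 3 \sqrt{2701}\right) - 16050\right) \frac{1}{19915} = -24796 - \left(\left(4 - 6 \sqrt{2701}\right) - 16050\right) \frac{1}{19915} = -24796 - \left(-16046 - 6 \sqrt{2701}\right) \frac{1}{19915} = -24796 - \left(- \frac{16046}{19915} - \frac{6 \sqrt{2701}}{19915}\right) = -24796 + \left(\frac{16046}{19915} + \frac{6 \sqrt{2701}}{19915}\right) = - \frac{493796294}{19915} + \frac{6 \sqrt{2701}}{19915}$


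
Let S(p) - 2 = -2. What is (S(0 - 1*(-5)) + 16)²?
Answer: 256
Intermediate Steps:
S(p) = 0 (S(p) = 2 - 2 = 0)
(S(0 - 1*(-5)) + 16)² = (0 + 16)² = 16² = 256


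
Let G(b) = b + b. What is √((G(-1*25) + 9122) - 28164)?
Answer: 2*I*√4773 ≈ 138.17*I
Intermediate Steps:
G(b) = 2*b
√((G(-1*25) + 9122) - 28164) = √((2*(-1*25) + 9122) - 28164) = √((2*(-25) + 9122) - 28164) = √((-50 + 9122) - 28164) = √(9072 - 28164) = √(-19092) = 2*I*√4773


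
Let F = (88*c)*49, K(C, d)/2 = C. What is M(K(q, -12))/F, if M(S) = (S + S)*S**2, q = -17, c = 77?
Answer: -9826/41503 ≈ -0.23675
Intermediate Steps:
K(C, d) = 2*C
M(S) = 2*S**3 (M(S) = (2*S)*S**2 = 2*S**3)
F = 332024 (F = (88*77)*49 = 6776*49 = 332024)
M(K(q, -12))/F = (2*(2*(-17))**3)/332024 = (2*(-34)**3)*(1/332024) = (2*(-39304))*(1/332024) = -78608*1/332024 = -9826/41503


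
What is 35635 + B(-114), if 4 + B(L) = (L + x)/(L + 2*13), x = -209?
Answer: 3135851/88 ≈ 35635.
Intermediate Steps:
B(L) = -4 + (-209 + L)/(26 + L) (B(L) = -4 + (L - 209)/(L + 2*13) = -4 + (-209 + L)/(L + 26) = -4 + (-209 + L)/(26 + L))
35635 + B(-114) = 35635 + (-313 - 3*(-114))/(26 - 114) = 35635 + (-313 + 342)/(-88) = 35635 - 1/88*29 = 35635 - 29/88 = 3135851/88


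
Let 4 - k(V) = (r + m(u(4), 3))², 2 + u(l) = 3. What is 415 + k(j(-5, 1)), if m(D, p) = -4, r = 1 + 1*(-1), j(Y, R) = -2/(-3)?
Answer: 403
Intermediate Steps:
u(l) = 1 (u(l) = -2 + 3 = 1)
j(Y, R) = ⅔ (j(Y, R) = -2*(-⅓) = ⅔)
r = 0 (r = 1 - 1 = 0)
k(V) = -12 (k(V) = 4 - (0 - 4)² = 4 - 1*(-4)² = 4 - 1*16 = 4 - 16 = -12)
415 + k(j(-5, 1)) = 415 - 12 = 403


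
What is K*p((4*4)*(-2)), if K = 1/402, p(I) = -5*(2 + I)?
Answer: 25/67 ≈ 0.37313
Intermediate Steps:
p(I) = -10 - 5*I
K = 1/402 ≈ 0.0024876
K*p((4*4)*(-2)) = (-10 - 5*4*4*(-2))/402 = (-10 - 80*(-2))/402 = (-10 - 5*(-32))/402 = (-10 + 160)/402 = (1/402)*150 = 25/67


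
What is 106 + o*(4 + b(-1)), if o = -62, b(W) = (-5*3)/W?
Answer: -1072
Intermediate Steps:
b(W) = -15/W
106 + o*(4 + b(-1)) = 106 - 62*(4 - 15/(-1)) = 106 - 62*(4 - 15*(-1)) = 106 - 62*(4 + 15) = 106 - 62*19 = 106 - 1178 = -1072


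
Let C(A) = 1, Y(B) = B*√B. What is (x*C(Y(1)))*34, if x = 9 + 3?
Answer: 408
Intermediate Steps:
x = 12
Y(B) = B^(3/2)
(x*C(Y(1)))*34 = (12*1)*34 = 12*34 = 408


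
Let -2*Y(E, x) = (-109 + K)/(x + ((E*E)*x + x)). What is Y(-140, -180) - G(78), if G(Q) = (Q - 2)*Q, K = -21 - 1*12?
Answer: -20916118151/3528360 ≈ -5928.0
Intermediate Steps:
K = -33 (K = -21 - 12 = -33)
G(Q) = Q*(-2 + Q) (G(Q) = (-2 + Q)*Q = Q*(-2 + Q))
Y(E, x) = 71/(2*x + x*E²) (Y(E, x) = -(-109 - 33)/(2*(x + ((E*E)*x + x))) = -(-71)/(x + (E²*x + x)) = -(-71)/(x + (x*E² + x)) = -(-71)/(x + (x + x*E²)) = -(-71)/(2*x + x*E²) = 71/(2*x + x*E²))
Y(-140, -180) - G(78) = 71/(-180*(2 + (-140)²)) - 78*(-2 + 78) = 71*(-1/180)/(2 + 19600) - 78*76 = 71*(-1/180)/19602 - 1*5928 = 71*(-1/180)*(1/19602) - 5928 = -71/3528360 - 5928 = -20916118151/3528360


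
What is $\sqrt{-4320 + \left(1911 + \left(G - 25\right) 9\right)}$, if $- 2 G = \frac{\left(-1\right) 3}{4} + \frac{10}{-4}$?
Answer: $\frac{i \sqrt{41910}}{4} \approx 51.18 i$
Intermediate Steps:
$G = \frac{13}{8}$ ($G = - \frac{\frac{\left(-1\right) 3}{4} + \frac{10}{-4}}{2} = - \frac{\left(-3\right) \frac{1}{4} + 10 \left(- \frac{1}{4}\right)}{2} = - \frac{- \frac{3}{4} - \frac{5}{2}}{2} = \left(- \frac{1}{2}\right) \left(- \frac{13}{4}\right) = \frac{13}{8} \approx 1.625$)
$\sqrt{-4320 + \left(1911 + \left(G - 25\right) 9\right)} = \sqrt{-4320 + \left(1911 + \left(\frac{13}{8} - 25\right) 9\right)} = \sqrt{-4320 + \left(1911 - \frac{1683}{8}\right)} = \sqrt{-4320 + \frac{13605}{8}} = \sqrt{- \frac{20955}{8}} = \frac{i \sqrt{41910}}{4}$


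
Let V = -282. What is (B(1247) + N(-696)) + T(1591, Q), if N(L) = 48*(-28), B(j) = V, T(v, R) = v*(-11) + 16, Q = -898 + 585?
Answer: -19111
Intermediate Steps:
Q = -313
T(v, R) = 16 - 11*v (T(v, R) = -11*v + 16 = 16 - 11*v)
B(j) = -282
N(L) = -1344
(B(1247) + N(-696)) + T(1591, Q) = (-282 - 1344) + (16 - 11*1591) = -1626 + (16 - 17501) = -1626 - 17485 = -19111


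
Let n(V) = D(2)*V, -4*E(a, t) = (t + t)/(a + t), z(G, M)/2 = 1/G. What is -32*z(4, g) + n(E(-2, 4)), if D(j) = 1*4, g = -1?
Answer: -20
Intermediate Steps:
z(G, M) = 2/G
E(a, t) = -t/(2*(a + t)) (E(a, t) = -(t + t)/(4*(a + t)) = -2*t/(4*(a + t)) = -t/(2*(a + t)))
D(j) = 4
n(V) = 4*V
-32*z(4, g) + n(E(-2, 4)) = -64/4 + 4*(-1*4/(2*(-2) + 2*4)) = -64/4 + 4*(-1*4/(-4 + 8)) = -32*1/2 + 4*(-1*4/4) = -16 + 4*(-1*4*1/4) = -16 + 4*(-1) = -16 - 4 = -20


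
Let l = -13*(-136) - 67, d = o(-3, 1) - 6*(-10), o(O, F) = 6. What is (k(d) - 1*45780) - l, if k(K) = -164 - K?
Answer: -47711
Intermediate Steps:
d = 66 (d = 6 - 6*(-10) = 6 + 60 = 66)
l = 1701 (l = 1768 - 67 = 1701)
(k(d) - 1*45780) - l = ((-164 - 1*66) - 1*45780) - 1*1701 = ((-164 - 66) - 45780) - 1701 = (-230 - 45780) - 1701 = -46010 - 1701 = -47711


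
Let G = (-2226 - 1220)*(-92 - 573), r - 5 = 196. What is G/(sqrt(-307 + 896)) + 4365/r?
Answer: 1455/67 + 120610*sqrt(589)/31 ≈ 94445.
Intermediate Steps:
r = 201 (r = 5 + 196 = 201)
G = 2291590 (G = -3446*(-665) = 2291590)
G/(sqrt(-307 + 896)) + 4365/r = 2291590/(sqrt(-307 + 896)) + 4365/201 = 2291590/(sqrt(589)) + 4365*(1/201) = 2291590*(sqrt(589)/589) + 1455/67 = 120610*sqrt(589)/31 + 1455/67 = 1455/67 + 120610*sqrt(589)/31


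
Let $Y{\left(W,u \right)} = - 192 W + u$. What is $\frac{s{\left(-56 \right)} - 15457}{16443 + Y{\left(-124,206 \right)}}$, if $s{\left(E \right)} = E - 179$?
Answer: $- \frac{15692}{40457} \approx -0.38787$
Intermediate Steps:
$Y{\left(W,u \right)} = u - 192 W$
$s{\left(E \right)} = -179 + E$
$\frac{s{\left(-56 \right)} - 15457}{16443 + Y{\left(-124,206 \right)}} = \frac{\left(-179 - 56\right) - 15457}{16443 + \left(206 - -23808\right)} = \frac{-235 - 15457}{16443 + \left(206 + 23808\right)} = - \frac{15692}{16443 + 24014} = - \frac{15692}{40457}$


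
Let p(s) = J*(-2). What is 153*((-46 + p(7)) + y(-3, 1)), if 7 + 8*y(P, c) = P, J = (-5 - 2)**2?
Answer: -88893/4 ≈ -22223.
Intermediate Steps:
J = 49 (J = (-7)**2 = 49)
y(P, c) = -7/8 + P/8
p(s) = -98 (p(s) = 49*(-2) = -98)
153*((-46 + p(7)) + y(-3, 1)) = 153*((-46 - 98) + (-7/8 + (1/8)*(-3))) = 153*(-144 + (-7/8 - 3/8)) = 153*(-144 - 5/4) = 153*(-581/4) = -88893/4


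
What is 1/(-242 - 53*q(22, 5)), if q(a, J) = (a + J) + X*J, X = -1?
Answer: -1/1408 ≈ -0.00071023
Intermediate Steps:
q(a, J) = a (q(a, J) = (a + J) - J = (J + a) - J = a)
1/(-242 - 53*q(22, 5)) = 1/(-242 - 53*22) = 1/(-242 - 1166) = 1/(-1408) = -1/1408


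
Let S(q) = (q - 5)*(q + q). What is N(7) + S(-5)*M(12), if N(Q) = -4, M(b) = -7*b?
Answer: -8404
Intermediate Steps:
S(q) = 2*q*(-5 + q) (S(q) = (-5 + q)*(2*q) = 2*q*(-5 + q))
N(7) + S(-5)*M(12) = -4 + (2*(-5)*(-5 - 5))*(-7*12) = -4 + (2*(-5)*(-10))*(-84) = -4 + 100*(-84) = -4 - 8400 = -8404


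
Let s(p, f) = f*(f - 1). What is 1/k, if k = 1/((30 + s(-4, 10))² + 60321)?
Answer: 74721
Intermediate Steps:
s(p, f) = f*(-1 + f)
k = 1/74721 (k = 1/((30 + 10*(-1 + 10))² + 60321) = 1/((30 + 10*9)² + 60321) = 1/((30 + 90)² + 60321) = 1/(120² + 60321) = 1/(14400 + 60321) = 1/74721 ≈ 1.3383e-5)
1/k = 1/(1/74721) = 74721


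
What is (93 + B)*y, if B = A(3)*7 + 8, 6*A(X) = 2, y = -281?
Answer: -87110/3 ≈ -29037.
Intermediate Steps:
A(X) = 1/3 (A(X) = (1/6)*2 = 1/3)
B = 31/3 (B = (1/3)*7 + 8 = 7/3 + 8 = 31/3 ≈ 10.333)
(93 + B)*y = (93 + 31/3)*(-281) = (310/3)*(-281) = -87110/3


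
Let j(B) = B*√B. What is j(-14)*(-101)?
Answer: 1414*I*√14 ≈ 5290.7*I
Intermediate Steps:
j(B) = B^(3/2)
j(-14)*(-101) = (-14)^(3/2)*(-101) = -14*I*√14*(-101) = 1414*I*√14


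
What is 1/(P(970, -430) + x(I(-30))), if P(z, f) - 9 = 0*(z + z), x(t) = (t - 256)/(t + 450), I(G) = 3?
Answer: 453/3824 ≈ 0.11846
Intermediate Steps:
x(t) = (-256 + t)/(450 + t)
P(z, f) = 9 (P(z, f) = 9 + 0*(z + z) = 9 + 0*(2*z) = 9 + 0 = 9)
1/(P(970, -430) + x(I(-30))) = 1/(9 + (-256 + 3)/(450 + 3)) = 1/(9 - 253/453) = 1/(3824/453) = 453/3824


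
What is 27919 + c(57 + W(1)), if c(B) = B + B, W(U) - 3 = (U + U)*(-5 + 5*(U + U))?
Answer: 28059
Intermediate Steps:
W(U) = 3 + 2*U*(-5 + 10*U) (W(U) = 3 + (U + U)*(-5 + 5*(U + U)) = 3 + (2*U)*(-5 + 5*(2*U)) = 3 + (2*U)*(-5 + 10*U) = 3 + 2*U*(-5 + 10*U))
c(B) = 2*B
27919 + c(57 + W(1)) = 27919 + 2*(57 + (3 - 10*1 + 20*1**2)) = 27919 + 2*(57 + (3 - 10 + 20*1)) = 27919 + 2*(57 + (3 - 10 + 20)) = 27919 + 2*(57 + 13) = 27919 + 2*70 = 27919 + 140 = 28059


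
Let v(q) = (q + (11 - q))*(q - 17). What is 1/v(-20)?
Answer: -1/407 ≈ -0.0024570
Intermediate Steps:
v(q) = -187 + 11*q (v(q) = 11*(-17 + q) = -187 + 11*q)
1/v(-20) = 1/(-187 + 11*(-20)) = 1/(-187 - 220) = 1/(-407) = -1/407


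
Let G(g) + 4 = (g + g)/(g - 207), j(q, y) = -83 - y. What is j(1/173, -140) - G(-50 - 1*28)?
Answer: 5743/95 ≈ 60.453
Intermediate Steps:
G(g) = -4 + 2*g/(-207 + g) (G(g) = -4 + (g + g)/(g - 207) = -4 + (2*g)/(-207 + g) = -4 + 2*g/(-207 + g))
j(1/173, -140) - G(-50 - 1*28) = (-83 - 1*(-140)) - 2*(414 - (-50 - 1*28))/(-207 + (-50 - 1*28)) = (-83 + 140) - 2*(414 - (-50 - 28))/(-207 + (-50 - 28)) = 57 - 2*(414 - 1*(-78))/(-207 - 78) = 57 - 2*(414 + 78)/(-285) = 57 - 2*(-1)*492/285 = 57 - 1*(-328/95) = 57 + 328/95 = 5743/95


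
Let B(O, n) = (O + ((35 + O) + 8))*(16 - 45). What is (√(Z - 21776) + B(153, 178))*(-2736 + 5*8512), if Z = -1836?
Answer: -403058704 + 79648*I*√5903 ≈ -4.0306e+8 + 6.1194e+6*I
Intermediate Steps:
B(O, n) = -1247 - 58*O (B(O, n) = (O + (43 + O))*(-29) = (43 + 2*O)*(-29) = -1247 - 58*O)
(√(Z - 21776) + B(153, 178))*(-2736 + 5*8512) = (√(-1836 - 21776) + (-1247 - 58*153))*(-2736 + 5*8512) = (√(-23612) + (-1247 - 8874))*(-2736 + 42560) = (2*I*√5903 - 10121)*39824 = (-10121 + 2*I*√5903)*39824 = -403058704 + 79648*I*√5903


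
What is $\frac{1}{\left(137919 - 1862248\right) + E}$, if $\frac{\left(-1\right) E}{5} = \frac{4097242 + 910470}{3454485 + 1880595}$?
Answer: $- \frac{133377}{229986454997} \approx -5.7993 \cdot 10^{-7}$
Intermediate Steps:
$E = - \frac{625964}{133377}$ ($E = - 5 \frac{4097242 + 910470}{3454485 + 1880595} = - 5 \cdot \frac{5007712}{5335080} = - 5 \cdot 5007712 \cdot \frac{1}{5335080} = \left(-5\right) \frac{625964}{666885} = - \frac{625964}{133377} \approx -4.6932$)
$\frac{1}{\left(137919 - 1862248\right) + E} = \frac{1}{\left(137919 - 1862248\right) - \frac{625964}{133377}} = \frac{1}{-1724329 - \frac{625964}{133377}} = \frac{1}{- \frac{229986454997}{133377}} = - \frac{133377}{229986454997}$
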